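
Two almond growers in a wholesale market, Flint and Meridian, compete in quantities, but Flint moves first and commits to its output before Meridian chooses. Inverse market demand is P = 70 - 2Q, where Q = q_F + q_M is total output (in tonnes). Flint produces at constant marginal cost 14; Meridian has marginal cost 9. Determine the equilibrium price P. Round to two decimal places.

26.75

The follower Meridian best-responds to any q_F: π_M = (70 - 2Q)q_M - 9q_M.
∂π_M/∂q_M = 61 - 2q_F - 4q_M = 0 gives the reaction function q_M = (61 - 2q_F)/4.
The leader anticipates this reaction. Substituting into P = 70 - 2Q gives P = 79/2 - q_F, so π_F = (79/2 - q_F)q_F - 14q_F.
The leader's first-order condition 51/2 - 2q_F = 0 yields q_F = 51/4.
Then q_M = (61 - 2·(51/4))/4 = 71/8.
Total output Q = 173/8, so price P = 70 - 2·(173/8) = 107/4.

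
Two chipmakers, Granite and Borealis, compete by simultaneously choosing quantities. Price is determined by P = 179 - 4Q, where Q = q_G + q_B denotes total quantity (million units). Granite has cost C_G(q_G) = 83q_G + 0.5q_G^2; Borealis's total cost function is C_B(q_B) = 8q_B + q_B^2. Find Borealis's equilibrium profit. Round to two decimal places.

Granite's profit: π_G = (179 - 4Q)q_G - (83q_G + (1/2)q_G²). Setting ∂π_G/∂q_G = 0: 96 - 9q_G - 4(q_B) = 0.
Borealis's profit: π_B = (179 - 4Q)q_B - (8q_B + q_B²). Setting ∂π_B/∂q_B = 0: 171 - 10q_B - 4(q_G) = 0.
Rearranging gives the reaction functions q_G = (96 - 4q_B)/9 and q_B = (171 - 4q_G)/10.
Substituting one into the other gives q_G = 138/37 and q_B = 1155/74.
Price P = 179 - 4·(1431/74) = 101.6486.
Borealis's profit: 101.6486·(1155/74) - 8·(1155/74) - (1155/74)² = 1218.0652.

1218.07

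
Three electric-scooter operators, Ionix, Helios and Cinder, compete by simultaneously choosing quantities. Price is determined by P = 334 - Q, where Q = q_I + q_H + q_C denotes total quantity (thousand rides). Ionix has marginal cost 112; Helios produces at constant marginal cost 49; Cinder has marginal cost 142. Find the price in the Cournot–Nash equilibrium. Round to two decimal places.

159.25

Ionix's profit: π_I = (334 - Q)q_I - (112q_I). Setting ∂π_I/∂q_I = 0: 222 - 2q_I - (q_H + q_C) = 0.
Helios's profit: π_H = (334 - Q)q_H - (49q_H). Setting ∂π_H/∂q_H = 0: 285 - 2q_H - (q_I + q_C) = 0.
Cinder's profit: π_C = (334 - Q)q_C - (142q_C). Setting ∂π_C/∂q_C = 0: 192 - 2q_C - (q_I + q_H) = 0.
Adding the 3 first-order conditions: 699 − 4Q = 0, so Q = 699/4.
Back-substituting: q_I = (222 − 699/4) = 189/4, q_H = (285 − 699/4) = 441/4, q_C = (192 − 699/4) = 69/4.
Total output Q = 699/4, so price P = 334 - 699/4 = 637/4.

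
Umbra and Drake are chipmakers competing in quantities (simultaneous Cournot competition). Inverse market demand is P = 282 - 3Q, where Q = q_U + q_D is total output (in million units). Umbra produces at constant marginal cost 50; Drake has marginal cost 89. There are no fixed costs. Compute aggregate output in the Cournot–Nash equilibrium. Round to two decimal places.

47.22

Umbra's profit: π_U = (282 - 3Q)q_U - (50q_U). Setting ∂π_U/∂q_U = 0: 232 - 6q_U - 3(q_D) = 0.
Drake's profit: π_D = (282 - 3Q)q_D - (89q_D). Setting ∂π_D/∂q_D = 0: 193 - 6q_D - 3(q_U) = 0.
So q_U = (232 - 3q_D)/6 and q_D = (193 - 3q_U)/6.
Solving the pair: q_U = 271/9, q_D = 154/9.
Total output Q = 271/9 + 154/9 = 425/9.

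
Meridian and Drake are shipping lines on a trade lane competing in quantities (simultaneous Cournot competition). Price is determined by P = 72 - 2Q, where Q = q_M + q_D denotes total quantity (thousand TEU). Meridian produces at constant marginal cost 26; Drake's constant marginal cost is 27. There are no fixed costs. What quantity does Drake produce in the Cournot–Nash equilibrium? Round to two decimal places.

Meridian's profit: π_M = (72 - 2Q)q_M - (26q_M). Setting ∂π_M/∂q_M = 0: 46 - 4q_M - 2(q_D) = 0.
Drake's profit: π_D = (72 - 2Q)q_D - (27q_D). Setting ∂π_D/∂q_D = 0: 45 - 4q_D - 2(q_M) = 0.
Best responses: q_M = (46 - 2q_D)/4, q_D = (45 - 2q_M)/4.
Solving the pair: q_M = 47/6, q_D = 22/3.

7.33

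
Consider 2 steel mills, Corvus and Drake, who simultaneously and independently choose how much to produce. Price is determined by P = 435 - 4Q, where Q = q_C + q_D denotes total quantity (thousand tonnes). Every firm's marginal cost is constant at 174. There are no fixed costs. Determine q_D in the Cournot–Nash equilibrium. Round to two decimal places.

21.75

A representative firm's profit is π_i = q_i(435 - 4Q) - 174q_i.
First-order condition (treating rivals' output as given): 261 - 8q_i - 4q_j = 0.
With identical firms every q_j equals q_i, so q_j = q_i and 261 = 12q_i, giving q_i = 87/4.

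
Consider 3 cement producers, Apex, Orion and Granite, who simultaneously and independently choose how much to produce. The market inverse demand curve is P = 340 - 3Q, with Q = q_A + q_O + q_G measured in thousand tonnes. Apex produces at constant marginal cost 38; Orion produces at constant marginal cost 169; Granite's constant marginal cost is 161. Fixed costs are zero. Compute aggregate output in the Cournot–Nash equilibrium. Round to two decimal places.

Apex's profit: π_A = (340 - 3Q)q_A - (38q_A). Setting ∂π_A/∂q_A = 0: 302 - 6q_A - 3(q_O + q_G) = 0.
Orion's profit: π_O = (340 - 3Q)q_O - (169q_O). Setting ∂π_O/∂q_O = 0: 171 - 6q_O - 3(q_A + q_G) = 0.
Granite's profit: π_G = (340 - 3Q)q_G - (161q_G). Setting ∂π_G/∂q_G = 0: 179 - 6q_G - 3(q_A + q_O) = 0.
Adding the 3 conditions: 652 − 6Q − 6Q = 0, i.e. Q = 163/3.
Back-substituting: q_A = (302 − 163)/3 = 139/3, q_O = (171 − 163)/3 = 8/3, q_G = (179 − 163)/3 = 16/3.
Total output Q = 139/3 + 8/3 + 16/3 = 163/3.

54.33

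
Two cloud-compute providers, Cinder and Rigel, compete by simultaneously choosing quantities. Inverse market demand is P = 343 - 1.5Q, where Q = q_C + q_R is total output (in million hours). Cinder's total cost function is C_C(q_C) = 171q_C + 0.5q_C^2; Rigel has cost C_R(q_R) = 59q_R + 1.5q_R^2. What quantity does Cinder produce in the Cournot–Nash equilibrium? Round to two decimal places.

Cinder's profit: π_C = (343 - 1.5Q)q_C - (171q_C + (1/2)q_C²). Setting ∂π_C/∂q_C = 0: 172 - 4q_C - (3/2)(q_R) = 0.
Rigel's profit: π_R = (343 - 1.5Q)q_R - (59q_R + (3/2)q_R²). Setting ∂π_R/∂q_R = 0: 284 - 6q_R - (3/2)(q_C) = 0.
Rearranging gives the reaction functions q_C = (172 - (3/2)q_R)/4 and q_R = (284 - (3/2)q_C)/6.
Substituting one into the other gives q_C = 808/29 and q_R = 40.3678.

27.86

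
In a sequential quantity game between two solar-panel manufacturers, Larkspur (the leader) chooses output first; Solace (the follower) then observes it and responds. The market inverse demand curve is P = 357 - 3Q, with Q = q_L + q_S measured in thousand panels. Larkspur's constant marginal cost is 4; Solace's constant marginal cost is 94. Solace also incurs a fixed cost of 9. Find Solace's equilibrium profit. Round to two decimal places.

134.52

Solve by backward induction. Given q_L, the follower Solace maximises π_S = (357 - 3q_L - 3q_S)q_S - 94q_S.
∂π_S/∂q_S = 263 - 3q_L - 6q_S = 0 gives the reaction function q_S = (263 - 3q_L)/6.
Larkspur substitutes q_S(q_L) into its own profit: π_L = q_L(357 - 3q_L - (263 - 3q_L)/2) - 4q_L = (451/2 - (3/2)q_L)q_L - 4q_L.
The leader's first-order condition 443/2 - 3q_L = 0 yields q_L = 443/6.
Then q_S = (263 - 3·(443/6))/6 = 83/12.
Price P = 357 - 3·(323/4) = 459/4.
Solace's profit: (459/4 - 94)·(83/12) - 9 = 134.5208.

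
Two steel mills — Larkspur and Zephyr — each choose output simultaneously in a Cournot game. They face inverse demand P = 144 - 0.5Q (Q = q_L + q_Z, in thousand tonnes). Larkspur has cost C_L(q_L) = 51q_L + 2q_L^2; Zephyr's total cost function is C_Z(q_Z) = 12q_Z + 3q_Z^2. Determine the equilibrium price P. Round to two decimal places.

Larkspur's profit: π_L = (144 - 0.5Q)q_L - (51q_L + 2q_L²). Setting ∂π_L/∂q_L = 0: 93 - 5q_L - (1/2)(q_Z) = 0.
Zephyr's profit: π_Z = (144 - 0.5Q)q_Z - (12q_Z + 3q_Z²). Setting ∂π_Z/∂q_Z = 0: 132 - 7q_Z - (1/2)(q_L) = 0.
So q_L = (93 - (1/2)q_Z)/5 and q_Z = (132 - (1/2)q_L)/7.
Substituting one into the other gives q_L = 16.8345 and q_Z = 17.6547.
Total output Q = 34.4892, so price P = 144 - (1/2)·34.4892 = 126.7554.

126.76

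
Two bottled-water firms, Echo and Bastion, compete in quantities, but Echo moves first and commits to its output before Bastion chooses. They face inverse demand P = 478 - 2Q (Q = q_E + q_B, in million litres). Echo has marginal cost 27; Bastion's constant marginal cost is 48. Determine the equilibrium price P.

The follower Bastion best-responds to any q_E: π_B = (478 - 2Q)q_B - 48q_B.
∂π_B/∂q_B = 430 - 2q_E - 4q_B = 0 gives the reaction function q_B = (430 - 2q_E)/4.
The leader anticipates this reaction. Substituting into P = 478 - 2Q gives P = 263 - q_E, so π_E = (263 - q_E)q_E - 27q_E.
The leader's first-order condition 236 - 2q_E = 0 yields q_E = 118.
Then q_B = (430 - 2·118)/4 = 97/2.
Total output Q = 333/2, so price P = 478 - 2·(333/2) = 145.

145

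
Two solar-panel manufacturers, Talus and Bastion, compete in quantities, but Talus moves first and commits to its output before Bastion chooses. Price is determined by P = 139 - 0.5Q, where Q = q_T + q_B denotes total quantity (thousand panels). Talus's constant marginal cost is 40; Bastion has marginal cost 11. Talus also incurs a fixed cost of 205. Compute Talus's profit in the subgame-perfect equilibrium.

1020

The follower Bastion best-responds to any q_T: π_B = (139 - 0.5Q)q_B - 11q_B.
Setting the follower's marginal profit to zero, 128 - (1/2)q_T - q_B = 0, i.e. q_B = (128 - (1/2)q_T).
Talus substitutes q_B(q_T) into its own profit: π_T = q_T(139 - (1/2)q_T - (128 - (1/2)q_T)/2) - 40q_T = (75 - (1/4)q_T)q_T - 40q_T.
Leader FOC: 35 - (1/2)q_T = 0, so q_T = 70.
Then q_B = (128 - (1/2)·70) = 93.
Price P = 139 - (1/2)·163 = 115/2.
Talus's profit: (115/2 - 40)·70 - 205 = 1020.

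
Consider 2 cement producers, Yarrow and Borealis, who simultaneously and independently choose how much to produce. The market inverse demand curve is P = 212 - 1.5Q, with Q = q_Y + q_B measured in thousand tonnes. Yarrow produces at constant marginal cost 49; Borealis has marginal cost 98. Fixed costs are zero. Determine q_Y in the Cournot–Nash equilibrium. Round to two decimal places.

Yarrow's profit: π_Y = (212 - 1.5Q)q_Y - (49q_Y). Setting ∂π_Y/∂q_Y = 0: 163 - 3q_Y - (3/2)(q_B) = 0.
Borealis's profit: π_B = (212 - 1.5Q)q_B - (98q_B). Setting ∂π_B/∂q_B = 0: 114 - 3q_B - (3/2)(q_Y) = 0.
So q_Y = (163 - (3/2)q_B)/3 and q_B = (114 - (3/2)q_Y)/3.
Substituting one into the other gives q_Y = 424/9 and q_B = 130/9.

47.11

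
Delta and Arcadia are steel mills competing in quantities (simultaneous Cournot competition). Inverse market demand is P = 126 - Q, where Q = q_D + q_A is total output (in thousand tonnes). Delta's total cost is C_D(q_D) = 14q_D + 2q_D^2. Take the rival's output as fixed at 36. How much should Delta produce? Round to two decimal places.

12.67

With the rival's output fixed at 36, Delta's profit is π_D = (126 - 36 - q_D)q_D - (14q_D + 2q_D²) = (90 - q_D)q_D - (14q_D + 2q_D²).
∂π_D/∂q_D = 76 - 6q_D = 0, so q_D = 38/3.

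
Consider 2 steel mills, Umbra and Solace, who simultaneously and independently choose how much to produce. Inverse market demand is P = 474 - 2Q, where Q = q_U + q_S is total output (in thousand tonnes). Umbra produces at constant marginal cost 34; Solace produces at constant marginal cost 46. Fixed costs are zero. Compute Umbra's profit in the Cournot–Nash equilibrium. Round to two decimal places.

Umbra's profit: π_U = (474 - 2Q)q_U - (34q_U). Setting ∂π_U/∂q_U = 0: 440 - 4q_U - 2(q_S) = 0.
Solace's profit: π_S = (474 - 2Q)q_S - (46q_S). Setting ∂π_S/∂q_S = 0: 428 - 4q_S - 2(q_U) = 0.
Best responses: q_U = (440 - 2q_S)/4, q_S = (428 - 2q_U)/4.
Substituting one into the other gives q_U = 226/3 and q_S = 208/3.
Price P = 474 - 2·(434/3) = 554/3.
Umbra's profit: (554/3 - 34)·(226/3) = 11350.2222.

11350.22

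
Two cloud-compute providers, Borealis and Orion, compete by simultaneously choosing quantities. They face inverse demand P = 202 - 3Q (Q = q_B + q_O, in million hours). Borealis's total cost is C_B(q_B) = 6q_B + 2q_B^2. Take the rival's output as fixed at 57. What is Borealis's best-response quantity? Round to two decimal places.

With the rival's output fixed at 57, Borealis's profit is π_B = (202 - 3·57 - 3q_B)q_B - (6q_B + 2q_B²) = (31 - 3q_B)q_B - (6q_B + 2q_B²).
∂π_B/∂q_B = 25 - 10q_B = 0, so q_B = 5/2.

2.50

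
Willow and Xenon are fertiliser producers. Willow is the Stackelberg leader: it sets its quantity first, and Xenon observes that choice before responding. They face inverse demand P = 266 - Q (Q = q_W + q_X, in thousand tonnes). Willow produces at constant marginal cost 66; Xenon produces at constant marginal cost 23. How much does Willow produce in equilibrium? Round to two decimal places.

78.50

The follower Xenon best-responds to any q_W: π_X = (266 - Q)q_X - 23q_X.
Setting the follower's marginal profit to zero, 243 - q_W - 2q_X = 0, i.e. q_X = (243 - q_W)/2.
Willow substitutes q_X(q_W) into its own profit: π_W = q_W(266 - q_W - (243 - q_W)/2) - 66q_W = (289/2 - (1/2)q_W)q_W - 66q_W.
Leader FOC: 157/2 - q_W = 0, so q_W = 157/2.
Then q_X = (243 - 157/2)/2 = 329/4.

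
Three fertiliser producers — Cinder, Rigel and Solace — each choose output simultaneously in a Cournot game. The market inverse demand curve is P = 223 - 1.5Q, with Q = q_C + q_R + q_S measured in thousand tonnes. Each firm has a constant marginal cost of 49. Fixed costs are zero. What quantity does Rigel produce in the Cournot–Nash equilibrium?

A representative firm's profit is π_i = q_i(223 - 1.5Q) - 49q_i.
Setting ∂π_i/∂q_i = 0 with rivals' quantities fixed: 174 - 3q_i - (3/2)·Σ_{j≠i} q_j = 0.
With identical firms every q_j equals q_i, so Σ_{j≠i} q_j = 2q_i and 174 = 6q_i, giving q_i = 29.

29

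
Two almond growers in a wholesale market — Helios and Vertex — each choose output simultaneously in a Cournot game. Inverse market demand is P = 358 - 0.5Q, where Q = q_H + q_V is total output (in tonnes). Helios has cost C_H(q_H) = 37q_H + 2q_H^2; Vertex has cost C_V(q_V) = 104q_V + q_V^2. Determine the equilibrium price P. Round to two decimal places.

292.05

Helios's profit: π_H = (358 - 0.5Q)q_H - (37q_H + 2q_H²). Setting ∂π_H/∂q_H = 0: 321 - 5q_H - (1/2)(q_V) = 0.
Vertex's profit: π_V = (358 - 0.5Q)q_V - (104q_V + q_V²). Setting ∂π_V/∂q_V = 0: 254 - 3q_V - (1/2)(q_H) = 0.
So q_H = (321 - (1/2)q_V)/5 and q_V = (254 - (1/2)q_H)/3.
Solving the pair: q_H = 56.6780, q_V = 75.2203.
Total output Q = 131.8983, so price P = 358 - (1/2)·131.8983 = 292.0508.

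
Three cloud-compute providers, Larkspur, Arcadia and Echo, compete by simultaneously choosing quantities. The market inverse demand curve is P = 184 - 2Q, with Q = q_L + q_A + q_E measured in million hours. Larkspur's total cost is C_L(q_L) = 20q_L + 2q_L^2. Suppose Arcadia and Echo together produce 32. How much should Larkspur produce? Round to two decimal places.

With rivals' combined output fixed at 32, Larkspur's profit is π_L = (184 - 2·32 - 2q_L)q_L - (20q_L + 2q_L²) = (120 - 2q_L)q_L - (20q_L + 2q_L²).
∂π_L/∂q_L = 100 - 8q_L = 0, so q_L = 25/2.

12.50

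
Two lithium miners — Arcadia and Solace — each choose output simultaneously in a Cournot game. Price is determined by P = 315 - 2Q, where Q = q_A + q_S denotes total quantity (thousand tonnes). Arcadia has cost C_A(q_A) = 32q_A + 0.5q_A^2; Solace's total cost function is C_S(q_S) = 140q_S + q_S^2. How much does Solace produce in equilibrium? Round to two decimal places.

Arcadia's profit: π_A = (315 - 2Q)q_A - (32q_A + (1/2)q_A²). Setting ∂π_A/∂q_A = 0: 283 - 5q_A - 2(q_S) = 0.
Solace's profit: π_S = (315 - 2Q)q_S - (140q_S + q_S²). Setting ∂π_S/∂q_S = 0: 175 - 6q_S - 2(q_A) = 0.
Rearranging gives the reaction functions q_A = (283 - 2q_S)/5 and q_S = (175 - 2q_A)/6.
Substituting one into the other gives q_A = 674/13 and q_S = 309/26.

11.88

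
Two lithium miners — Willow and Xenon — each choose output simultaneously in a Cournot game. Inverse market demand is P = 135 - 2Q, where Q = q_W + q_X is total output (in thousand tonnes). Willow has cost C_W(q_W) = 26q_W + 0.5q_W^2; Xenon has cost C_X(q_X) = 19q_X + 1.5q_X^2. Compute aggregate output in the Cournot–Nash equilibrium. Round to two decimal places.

Willow's profit: π_W = (135 - 2Q)q_W - (26q_W + (1/2)q_W²). Setting ∂π_W/∂q_W = 0: 109 - 5q_W - 2(q_X) = 0.
Xenon's first-order condition: 116 - 7q_X - 2(q_W) = 0.
Rearranging gives the reaction functions q_W = (109 - 2q_X)/5 and q_X = (116 - 2q_W)/7.
Solving the pair: q_W = 531/31, q_X = 362/31.
Total output Q = 531/31 + 362/31 = 893/31.

28.81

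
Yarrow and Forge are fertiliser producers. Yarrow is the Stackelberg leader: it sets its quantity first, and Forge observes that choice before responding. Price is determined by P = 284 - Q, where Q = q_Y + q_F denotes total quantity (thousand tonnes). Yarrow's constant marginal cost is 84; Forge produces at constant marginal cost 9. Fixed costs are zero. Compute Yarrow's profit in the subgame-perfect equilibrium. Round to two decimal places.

Solve by backward induction. Given q_Y, the follower Forge maximises π_F = (284 - q_Y - q_F)q_F - 9q_F.
∂π_F/∂q_F = 275 - q_Y - 2q_F = 0 gives the reaction function q_F = (275 - q_Y)/2.
The leader anticipates this reaction. Substituting into P = 284 - Q gives P = 293/2 - (1/2)q_Y, so π_Y = (293/2 - (1/2)q_Y)q_Y - 84q_Y.
The leader's first-order condition 125/2 - q_Y = 0 yields q_Y = 125/2.
Then q_F = (275 - 125/2)/2 = 425/4.
Price P = 284 - 675/4 = 461/4.
Yarrow's profit: (461/4 - 84)·(125/2) = 1953.1250.

1953.13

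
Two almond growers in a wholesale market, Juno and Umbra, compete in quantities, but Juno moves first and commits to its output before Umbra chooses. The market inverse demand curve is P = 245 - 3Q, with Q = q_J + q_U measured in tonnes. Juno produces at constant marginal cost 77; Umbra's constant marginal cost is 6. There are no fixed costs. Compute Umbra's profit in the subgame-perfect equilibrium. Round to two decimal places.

Solve by backward induction. Given q_J, the follower Umbra maximises π_U = (245 - 3q_J - 3q_U)q_U - 6q_U.
∂π_U/∂q_U = 239 - 3q_J - 6q_U = 0 gives the reaction function q_U = (239 - 3q_J)/6.
The leader anticipates this reaction. Substituting into P = 245 - 3Q gives P = 251/2 - (3/2)q_J, so π_J = (251/2 - (3/2)q_J)q_J - 77q_J.
The leader's first-order condition 97/2 - 3q_J = 0 yields q_J = 97/6.
Then q_U = (239 - 3·(97/6))/6 = 127/4.
Price P = 245 - 3·(575/12) = 405/4.
Umbra's profit: (405/4 - 6)·(127/4) = 3024.1875.

3024.19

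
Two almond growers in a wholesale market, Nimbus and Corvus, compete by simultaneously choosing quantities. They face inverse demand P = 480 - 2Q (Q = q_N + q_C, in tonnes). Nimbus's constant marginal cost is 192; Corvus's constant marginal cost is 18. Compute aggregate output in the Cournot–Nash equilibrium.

125

Nimbus's profit: π_N = (480 - 2Q)q_N - (192q_N). Setting ∂π_N/∂q_N = 0: 288 - 4q_N - 2(q_C) = 0.
Corvus's first-order condition: 462 - 4q_C - 2(q_N) = 0.
So q_N = (288 - 2q_C)/4 and q_C = (462 - 2q_N)/4.
Substituting one into the other gives q_N = 19 and q_C = 106.
Total output Q = 19 + 106 = 125.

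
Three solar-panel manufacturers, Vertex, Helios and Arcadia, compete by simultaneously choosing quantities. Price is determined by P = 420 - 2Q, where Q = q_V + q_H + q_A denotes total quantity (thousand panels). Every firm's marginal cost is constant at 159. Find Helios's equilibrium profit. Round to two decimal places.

A representative firm's profit is π_i = q_i(420 - 2Q) - 159q_i.
Setting ∂π_i/∂q_i = 0 with rivals' quantities fixed: 261 - 4q_i - 2·Σ_{j≠i} q_j = 0.
By symmetry each firm produces the same amount; substituting Σ_{j≠i} q_j = 2q_i yields q_i = 261/8.
Price P = 420 - 2·(783/8) = 897/4.
Helios's profit: (897/4 - 159)·(261/8) = 2128.7813.

2128.78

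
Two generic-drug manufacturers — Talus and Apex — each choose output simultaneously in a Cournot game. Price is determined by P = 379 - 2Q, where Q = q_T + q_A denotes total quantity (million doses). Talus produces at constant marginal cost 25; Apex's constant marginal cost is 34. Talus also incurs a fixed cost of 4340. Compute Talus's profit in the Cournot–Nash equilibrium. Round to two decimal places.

2980.50

Talus's profit: π_T = (379 - 2Q)q_T - (25q_T). Setting ∂π_T/∂q_T = 0: 354 - 4q_T - 2(q_A) = 0.
Apex's profit: π_A = (379 - 2Q)q_A - (34q_A). Setting ∂π_A/∂q_A = 0: 345 - 4q_A - 2(q_T) = 0.
So q_T = (354 - 2q_A)/4 and q_A = (345 - 2q_T)/4.
Substituting one into the other gives q_T = 121/2 and q_A = 56.
Price P = 379 - 2·(233/2) = 146.
Talus's profit: (146 - 25)·(121/2) - 4340 = 2980.5000.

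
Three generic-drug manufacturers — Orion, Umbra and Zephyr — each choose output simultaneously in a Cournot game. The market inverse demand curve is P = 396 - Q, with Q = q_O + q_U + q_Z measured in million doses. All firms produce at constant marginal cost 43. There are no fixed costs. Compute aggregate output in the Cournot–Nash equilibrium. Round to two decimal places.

A representative firm's profit is π_i = q_i(396 - Q) - 43q_i.
Setting ∂π_i/∂q_i = 0 with rivals' quantities fixed: 353 - 2q_i - Σ_{j≠i} q_j = 0.
With identical firms every q_j equals q_i, so Σ_{j≠i} q_j = 2q_i and 353 = 4q_i, giving q_i = 353/4.
Total output Q = 353/4 + 353/4 + 353/4 = 1059/4.

264.75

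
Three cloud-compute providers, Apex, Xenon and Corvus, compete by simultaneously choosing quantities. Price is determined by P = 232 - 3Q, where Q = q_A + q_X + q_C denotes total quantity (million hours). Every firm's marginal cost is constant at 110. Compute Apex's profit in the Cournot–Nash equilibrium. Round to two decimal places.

Each firm earns π_i = (232 - 3Q)q_i - 110q_i.
Setting ∂π_i/∂q_i = 0 with rivals' quantities fixed: 122 - 6q_i - 3·Σ_{j≠i} q_j = 0.
With identical firms every q_j equals q_i, so Σ_{j≠i} q_j = 2q_i and 122 = 12q_i, giving q_i = 61/6.
Price P = 232 - 3·(61/2) = 281/2.
Apex's profit: (281/2 - 110)·(61/6) = 310.0833.

310.08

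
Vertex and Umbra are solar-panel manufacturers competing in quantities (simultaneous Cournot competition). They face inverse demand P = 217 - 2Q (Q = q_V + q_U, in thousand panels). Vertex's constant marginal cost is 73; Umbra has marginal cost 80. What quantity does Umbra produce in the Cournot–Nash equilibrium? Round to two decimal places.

21.67

Vertex's profit: π_V = (217 - 2Q)q_V - (73q_V). Setting ∂π_V/∂q_V = 0: 144 - 4q_V - 2(q_U) = 0.
Umbra's profit: π_U = (217 - 2Q)q_U - (80q_U). Setting ∂π_U/∂q_U = 0: 137 - 4q_U - 2(q_V) = 0.
Best responses: q_V = (144 - 2q_U)/4, q_U = (137 - 2q_V)/4.
Substituting one into the other gives q_V = 151/6 and q_U = 65/3.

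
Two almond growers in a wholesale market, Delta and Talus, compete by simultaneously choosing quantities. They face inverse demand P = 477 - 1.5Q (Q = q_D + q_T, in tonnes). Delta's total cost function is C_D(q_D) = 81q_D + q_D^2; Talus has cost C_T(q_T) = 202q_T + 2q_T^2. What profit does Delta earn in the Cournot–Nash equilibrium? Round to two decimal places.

Delta's profit: π_D = (477 - 1.5Q)q_D - (81q_D + q_D²). Setting ∂π_D/∂q_D = 0: 396 - 5q_D - (3/2)(q_T) = 0.
Talus's profit: π_T = (477 - 1.5Q)q_T - (202q_T + 2q_T²). Setting ∂π_T/∂q_T = 0: 275 - 7q_T - (3/2)(q_D) = 0.
Best responses: q_D = (396 - (3/2)q_T)/5, q_T = (275 - (3/2)q_D)/7.
Substituting one into the other gives q_D = 72.0458 and q_T = 23.8473.
Price P = 477 - (3/2)·95.8931 = 333.1603.
Delta's profit: 333.1603·72.0458 - 81·72.0458 - 72.0458² = 12976.4938.

12976.49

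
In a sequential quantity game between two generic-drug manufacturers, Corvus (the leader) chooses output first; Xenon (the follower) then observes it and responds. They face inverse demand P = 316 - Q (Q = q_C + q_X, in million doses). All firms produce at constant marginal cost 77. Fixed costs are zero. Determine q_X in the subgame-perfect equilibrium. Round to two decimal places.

59.75

Solve by backward induction. Given q_C, the follower Xenon maximises π_X = (316 - q_C - q_X)q_X - 77q_X.
Follower FOC: 239 - q_C - 2q_X = 0, so q_X(q_C) = (239 - q_C)/2.
Corvus substitutes q_X(q_C) into its own profit: π_C = q_C(316 - q_C - (239 - q_C)/2) - 77q_C = (393/2 - (1/2)q_C)q_C - 77q_C.
The leader's first-order condition 239/2 - q_C = 0 yields q_C = 239/2.
Then q_X = (239 - 239/2)/2 = 239/4.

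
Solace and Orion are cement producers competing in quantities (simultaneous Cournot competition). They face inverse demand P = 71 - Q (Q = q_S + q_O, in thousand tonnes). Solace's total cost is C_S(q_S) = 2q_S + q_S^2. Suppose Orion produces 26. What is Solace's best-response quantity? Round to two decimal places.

10.75

With the rival's output fixed at 26, Solace's profit is π_S = (71 - 26 - q_S)q_S - (2q_S + q_S²) = (45 - q_S)q_S - (2q_S + q_S²).
∂π_S/∂q_S = 43 - 4q_S = 0, so q_S = 43/4.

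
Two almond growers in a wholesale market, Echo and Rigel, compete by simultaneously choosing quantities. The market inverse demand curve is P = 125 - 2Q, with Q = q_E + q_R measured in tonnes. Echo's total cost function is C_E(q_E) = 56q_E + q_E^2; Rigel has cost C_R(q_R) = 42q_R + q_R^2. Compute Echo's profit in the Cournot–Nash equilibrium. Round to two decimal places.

180.19

Echo's profit: π_E = (125 - 2Q)q_E - (56q_E + q_E²). Setting ∂π_E/∂q_E = 0: 69 - 6q_E - 2(q_R) = 0.
Rigel's first-order condition: 83 - 6q_R - 2(q_E) = 0.
Rearranging gives the reaction functions q_E = (69 - 2q_R)/6 and q_R = (83 - 2q_E)/6.
Substituting one into the other gives q_E = 31/4 and q_R = 45/4.
Price P = 125 - 2·19 = 87.
Echo's profit: 87·(31/4) - 56·(31/4) - (31/4)² = 180.1875.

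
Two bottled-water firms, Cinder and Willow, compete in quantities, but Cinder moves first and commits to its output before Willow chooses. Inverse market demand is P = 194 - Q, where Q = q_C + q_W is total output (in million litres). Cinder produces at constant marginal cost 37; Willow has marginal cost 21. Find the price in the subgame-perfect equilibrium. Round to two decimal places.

72.25

Solve by backward induction. Given q_C, the follower Willow maximises π_W = (194 - q_C - q_W)q_W - 21q_W.
Follower FOC: 173 - q_C - 2q_W = 0, so q_W(q_C) = (173 - q_C)/2.
Cinder substitutes q_W(q_C) into its own profit: π_C = q_C(194 - q_C - (173 - q_C)/2) - 37q_C = (215/2 - (1/2)q_C)q_C - 37q_C.
Leader FOC: 141/2 - q_C = 0, so q_C = 141/2.
Then q_W = (173 - 141/2)/2 = 205/4.
Total output Q = 487/4, so price P = 194 - 487/4 = 289/4.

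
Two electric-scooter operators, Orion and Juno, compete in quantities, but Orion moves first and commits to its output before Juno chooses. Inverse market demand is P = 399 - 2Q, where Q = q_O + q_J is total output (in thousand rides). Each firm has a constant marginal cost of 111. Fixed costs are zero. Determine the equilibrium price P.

183

The follower Juno best-responds to any q_O: π_J = (399 - 2Q)q_J - 111q_J.
∂π_J/∂q_J = 288 - 2q_O - 4q_J = 0 gives the reaction function q_J = (288 - 2q_O)/4.
The leader anticipates this reaction. Substituting into P = 399 - 2Q gives P = 255 - q_O, so π_O = (255 - q_O)q_O - 111q_O.
Maximising: ∂π_O/∂q_O = 144 - 2q_O = 0, giving q_O = 72.
Then q_J = (288 - 2·72)/4 = 36.
Total output Q = 108, so price P = 399 - 2·108 = 183.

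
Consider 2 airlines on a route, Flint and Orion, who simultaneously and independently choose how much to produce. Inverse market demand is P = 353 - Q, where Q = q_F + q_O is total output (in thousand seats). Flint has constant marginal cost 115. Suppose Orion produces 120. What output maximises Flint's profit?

59

With the rival's output fixed at 120, Flint's profit is π_F = (353 - 120 - q_F)q_F - (115q_F) = (233 - q_F)q_F - (115q_F).
∂π_F/∂q_F = 118 - 2q_F = 0, so q_F = 59.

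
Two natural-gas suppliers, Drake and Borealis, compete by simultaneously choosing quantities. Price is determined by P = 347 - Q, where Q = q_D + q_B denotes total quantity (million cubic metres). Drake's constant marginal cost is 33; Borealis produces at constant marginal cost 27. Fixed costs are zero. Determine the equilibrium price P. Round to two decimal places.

Drake's profit: π_D = (347 - Q)q_D - (33q_D). Setting ∂π_D/∂q_D = 0: 314 - 2q_D - (q_B) = 0.
Borealis's first-order condition: 320 - 2q_B - (q_D) = 0.
Best responses: q_D = (314 - q_B)/2, q_B = (320 - q_D)/2.
Solving the pair: q_D = 308/3, q_B = 326/3.
Total output Q = 634/3, so price P = 347 - 634/3 = 407/3.

135.67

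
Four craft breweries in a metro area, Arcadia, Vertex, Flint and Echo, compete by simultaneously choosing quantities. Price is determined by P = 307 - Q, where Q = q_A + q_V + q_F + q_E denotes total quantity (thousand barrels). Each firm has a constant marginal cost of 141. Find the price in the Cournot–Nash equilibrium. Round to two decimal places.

174.20

A representative firm's profit is π_i = q_i(307 - Q) - 141q_i.
First-order condition (treating rivals' output as given): 166 - 2q_i - Σ_{j≠i} q_j = 0.
With identical firms every q_j equals q_i, so Σ_{j≠i} q_j = 3q_i and 166 = 5q_i, giving q_i = 166/5.
Total output Q = 664/5, so price P = 307 - 664/5 = 871/5.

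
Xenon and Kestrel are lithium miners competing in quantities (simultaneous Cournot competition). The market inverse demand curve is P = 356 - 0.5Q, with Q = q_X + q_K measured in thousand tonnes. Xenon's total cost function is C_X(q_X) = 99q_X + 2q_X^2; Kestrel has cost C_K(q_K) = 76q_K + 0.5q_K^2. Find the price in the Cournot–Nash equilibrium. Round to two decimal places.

Xenon's profit: π_X = (356 - 0.5Q)q_X - (99q_X + 2q_X²). Setting ∂π_X/∂q_X = 0: 257 - 5q_X - (1/2)(q_K) = 0.
Kestrel's first-order condition: 280 - 2q_K - (1/2)(q_X) = 0.
Rearranging gives the reaction functions q_X = (257 - (1/2)q_K)/5 and q_K = (280 - (1/2)q_X)/2.
Solving the pair: q_X = 1496/39, q_K = 130.4103.
Total output Q = 168.7692, so price P = 356 - (1/2)·168.7692 = 271.6154.

271.62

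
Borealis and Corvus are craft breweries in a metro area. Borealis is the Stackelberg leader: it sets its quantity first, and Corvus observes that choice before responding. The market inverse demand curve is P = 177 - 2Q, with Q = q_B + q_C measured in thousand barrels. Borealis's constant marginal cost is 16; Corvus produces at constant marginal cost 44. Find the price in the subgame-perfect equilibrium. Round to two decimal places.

63.25

Solve by backward induction. Given q_B, the follower Corvus maximises π_C = (177 - 2q_B - 2q_C)q_C - 44q_C.
∂π_C/∂q_C = 133 - 2q_B - 4q_C = 0 gives the reaction function q_C = (133 - 2q_B)/4.
The leader anticipates this reaction. Substituting into P = 177 - 2Q gives P = 221/2 - q_B, so π_B = (221/2 - q_B)q_B - 16q_B.
The leader's first-order condition 189/2 - 2q_B = 0 yields q_B = 189/4.
Then q_C = (133 - 2·(189/4))/4 = 77/8.
Total output Q = 455/8, so price P = 177 - 2·(455/8) = 253/4.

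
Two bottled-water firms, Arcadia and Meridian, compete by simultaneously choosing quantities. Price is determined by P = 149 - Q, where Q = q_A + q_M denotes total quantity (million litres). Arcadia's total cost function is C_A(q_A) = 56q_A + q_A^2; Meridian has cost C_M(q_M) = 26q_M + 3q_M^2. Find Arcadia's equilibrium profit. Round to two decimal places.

Arcadia's profit: π_A = (149 - Q)q_A - (56q_A + q_A²). Setting ∂π_A/∂q_A = 0: 93 - 4q_A - (q_M) = 0.
Meridian's first-order condition: 123 - 8q_M - (q_A) = 0.
Best responses: q_A = (93 - q_M)/4, q_M = (123 - q_A)/8.
Substituting one into the other gives q_A = 621/31 and q_M = 399/31.
Price P = 149 - 1020/31 = 116.0968.
Arcadia's profit: 116.0968·(621/31) - 56·(621/31) - (621/31)² = 802.5827.

802.58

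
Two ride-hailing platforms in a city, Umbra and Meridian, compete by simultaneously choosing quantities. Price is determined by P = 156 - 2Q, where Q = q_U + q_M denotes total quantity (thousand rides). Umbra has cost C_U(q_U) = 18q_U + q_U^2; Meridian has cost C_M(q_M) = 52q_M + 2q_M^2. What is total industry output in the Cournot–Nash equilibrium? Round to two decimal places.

28.27

Umbra's profit: π_U = (156 - 2Q)q_U - (18q_U + q_U²). Setting ∂π_U/∂q_U = 0: 138 - 6q_U - 2(q_M) = 0.
Meridian's first-order condition: 104 - 8q_M - 2(q_U) = 0.
So q_U = (138 - 2q_M)/6 and q_M = (104 - 2q_U)/8.
Solving the pair: q_U = 224/11, q_M = 87/11.
Total output Q = 224/11 + 87/11 = 311/11.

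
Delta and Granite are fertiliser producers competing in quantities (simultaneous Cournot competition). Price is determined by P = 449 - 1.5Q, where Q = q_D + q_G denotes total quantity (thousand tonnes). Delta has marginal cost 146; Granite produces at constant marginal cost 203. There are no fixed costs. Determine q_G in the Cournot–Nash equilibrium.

Delta's profit: π_D = (449 - 1.5Q)q_D - (146q_D). Setting ∂π_D/∂q_D = 0: 303 - 3q_D - (3/2)(q_G) = 0.
Granite's profit: π_G = (449 - 1.5Q)q_G - (203q_G). Setting ∂π_G/∂q_G = 0: 246 - 3q_G - (3/2)(q_D) = 0.
Best responses: q_D = (303 - (3/2)q_G)/3, q_G = (246 - (3/2)q_D)/3.
Substituting one into the other gives q_D = 80 and q_G = 42.

42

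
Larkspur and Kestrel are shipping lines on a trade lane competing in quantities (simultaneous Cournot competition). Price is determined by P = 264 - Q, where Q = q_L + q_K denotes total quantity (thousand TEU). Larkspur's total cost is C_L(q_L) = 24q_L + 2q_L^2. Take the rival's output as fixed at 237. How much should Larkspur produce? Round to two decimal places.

With the rival's output fixed at 237, Larkspur's profit is π_L = (264 - 237 - q_L)q_L - (24q_L + 2q_L²) = (27 - q_L)q_L - (24q_L + 2q_L²).
∂π_L/∂q_L = 3 - 6q_L = 0, so q_L = 1/2.

0.50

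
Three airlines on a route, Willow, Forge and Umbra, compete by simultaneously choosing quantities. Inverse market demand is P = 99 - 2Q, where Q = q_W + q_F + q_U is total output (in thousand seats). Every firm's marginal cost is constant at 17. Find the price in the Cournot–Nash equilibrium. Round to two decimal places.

37.50

A representative firm's profit is π_i = q_i(99 - 2Q) - 17q_i.
First-order condition (treating rivals' output as given): 82 - 4q_i - 2·Σ_{j≠i} q_j = 0.
By symmetry each firm produces the same amount; substituting Σ_{j≠i} q_j = 2q_i yields q_i = 82/8 = 41/4.
Total output Q = 123/4, so price P = 99 - 2·(123/4) = 75/2.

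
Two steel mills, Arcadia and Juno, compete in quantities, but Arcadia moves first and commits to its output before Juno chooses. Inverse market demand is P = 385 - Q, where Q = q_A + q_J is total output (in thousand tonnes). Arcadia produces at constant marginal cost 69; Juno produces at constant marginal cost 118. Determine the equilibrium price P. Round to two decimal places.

Solve by backward induction. Given q_A, the follower Juno maximises π_J = (385 - q_A - q_J)q_J - 118q_J.
Follower FOC: 267 - q_A - 2q_J = 0, so q_J(q_A) = (267 - q_A)/2.
Arcadia substitutes q_J(q_A) into its own profit: π_A = q_A(385 - q_A - (267 - q_A)/2) - 69q_A = (503/2 - (1/2)q_A)q_A - 69q_A.
Leader FOC: 365/2 - q_A = 0, so q_A = 365/2.
Then q_J = (267 - 365/2)/2 = 169/4.
Total output Q = 899/4, so price P = 385 - 899/4 = 641/4.

160.25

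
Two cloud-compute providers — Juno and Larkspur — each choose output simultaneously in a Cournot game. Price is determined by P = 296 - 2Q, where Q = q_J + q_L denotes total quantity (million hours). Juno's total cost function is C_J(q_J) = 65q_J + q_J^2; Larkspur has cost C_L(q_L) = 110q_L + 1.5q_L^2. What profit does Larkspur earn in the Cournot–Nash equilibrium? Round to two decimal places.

1036.71

Juno's profit: π_J = (296 - 2Q)q_J - (65q_J + q_J²). Setting ∂π_J/∂q_J = 0: 231 - 6q_J - 2(q_L) = 0.
Larkspur's first-order condition: 186 - 7q_L - 2(q_J) = 0.
Best responses: q_J = (231 - 2q_L)/6, q_L = (186 - 2q_J)/7.
Solving the pair: q_J = 1245/38, q_L = 327/19.
Price P = 296 - 2·(1899/38) = 196.0526.
Larkspur's profit: 196.0526·(327/19) - 110·(327/19) - (3/2)(327/19)² = 1036.7078.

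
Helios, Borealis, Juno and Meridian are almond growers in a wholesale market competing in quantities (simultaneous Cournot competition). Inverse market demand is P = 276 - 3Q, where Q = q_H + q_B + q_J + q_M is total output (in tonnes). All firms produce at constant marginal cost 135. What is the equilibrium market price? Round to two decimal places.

163.20

A representative firm's profit is π_i = q_i(276 - 3Q) - 135q_i.
Setting ∂π_i/∂q_i = 0 with rivals' quantities fixed: 141 - 6q_i - 3·Σ_{j≠i} q_j = 0.
With identical firms every q_j equals q_i, so Σ_{j≠i} q_j = 3q_i and 141 = 15q_i, giving q_i = 47/5.
Total output Q = 188/5, so price P = 276 - 3·(188/5) = 816/5.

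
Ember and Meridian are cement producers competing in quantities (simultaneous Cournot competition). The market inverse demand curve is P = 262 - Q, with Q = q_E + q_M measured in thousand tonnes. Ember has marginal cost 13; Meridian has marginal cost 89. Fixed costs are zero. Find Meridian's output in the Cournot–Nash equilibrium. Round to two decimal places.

32.33

Ember's profit: π_E = (262 - Q)q_E - (13q_E). Setting ∂π_E/∂q_E = 0: 249 - 2q_E - (q_M) = 0.
Meridian's profit: π_M = (262 - Q)q_M - (89q_M). Setting ∂π_M/∂q_M = 0: 173 - 2q_M - (q_E) = 0.
So q_E = (249 - q_M)/2 and q_M = (173 - q_E)/2.
Substituting one into the other gives q_E = 325/3 and q_M = 97/3.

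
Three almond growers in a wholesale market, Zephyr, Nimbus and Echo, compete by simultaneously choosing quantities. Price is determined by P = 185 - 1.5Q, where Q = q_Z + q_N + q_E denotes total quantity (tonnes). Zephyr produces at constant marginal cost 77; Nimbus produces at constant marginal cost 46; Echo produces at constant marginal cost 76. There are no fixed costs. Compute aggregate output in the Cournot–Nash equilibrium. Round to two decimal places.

Zephyr's profit: π_Z = (185 - 1.5Q)q_Z - (77q_Z). Setting ∂π_Z/∂q_Z = 0: 108 - 3q_Z - (3/2)(q_N + q_E) = 0.
Nimbus's profit: π_N = (185 - 1.5Q)q_N - (46q_N). Setting ∂π_N/∂q_N = 0: 139 - 3q_N - (3/2)(q_Z + q_E) = 0.
Echo's first-order condition: 109 - 3q_E - (3/2)(q_Z + q_N) = 0.
Adding the 3 first-order conditions: 356 − 6Q = 0, so Q = 178/3.
Back-substituting: q_Z = (108 − 89)/(3/2) = 38/3, q_N = (139 − 89)/(3/2) = 100/3, q_E = (109 − 89)/(3/2) = 40/3.
Total output Q = 38/3 + 100/3 + 40/3 = 178/3.

59.33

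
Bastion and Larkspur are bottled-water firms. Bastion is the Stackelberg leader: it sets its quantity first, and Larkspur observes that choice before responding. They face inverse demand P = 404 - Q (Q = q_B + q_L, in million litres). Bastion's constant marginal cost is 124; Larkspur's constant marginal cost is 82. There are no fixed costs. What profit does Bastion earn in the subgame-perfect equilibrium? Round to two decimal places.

7080.50

Solve by backward induction. Given q_B, the follower Larkspur maximises π_L = (404 - q_B - q_L)q_L - 82q_L.
Follower FOC: 322 - q_B - 2q_L = 0, so q_L(q_B) = (322 - q_B)/2.
The leader anticipates this reaction. Substituting into P = 404 - Q gives P = 243 - (1/2)q_B, so π_B = (243 - (1/2)q_B)q_B - 124q_B.
The leader's first-order condition 119 - q_B = 0 yields q_B = 119.
Then q_L = (322 - 119)/2 = 203/2.
Price P = 404 - 441/2 = 367/2.
Bastion's profit: (367/2 - 124)·119 = 7080.5000.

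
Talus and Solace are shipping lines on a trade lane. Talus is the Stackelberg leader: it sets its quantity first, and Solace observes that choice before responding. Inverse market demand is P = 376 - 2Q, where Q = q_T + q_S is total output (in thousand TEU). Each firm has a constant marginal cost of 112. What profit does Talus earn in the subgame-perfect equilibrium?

4356

Solve by backward induction. Given q_T, the follower Solace maximises π_S = (376 - 2q_T - 2q_S)q_S - 112q_S.
Follower FOC: 264 - 2q_T - 4q_S = 0, so q_S(q_T) = (264 - 2q_T)/4.
Talus substitutes q_S(q_T) into its own profit: π_T = q_T(376 - 2q_T - (264 - 2q_T)/2) - 112q_T = (244 - q_T)q_T - 112q_T.
Maximising: ∂π_T/∂q_T = 132 - 2q_T = 0, giving q_T = 66.
Then q_S = (264 - 2·66)/4 = 33.
Price P = 376 - 2·99 = 178.
Talus's profit: (178 - 112)·66 = 4356.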